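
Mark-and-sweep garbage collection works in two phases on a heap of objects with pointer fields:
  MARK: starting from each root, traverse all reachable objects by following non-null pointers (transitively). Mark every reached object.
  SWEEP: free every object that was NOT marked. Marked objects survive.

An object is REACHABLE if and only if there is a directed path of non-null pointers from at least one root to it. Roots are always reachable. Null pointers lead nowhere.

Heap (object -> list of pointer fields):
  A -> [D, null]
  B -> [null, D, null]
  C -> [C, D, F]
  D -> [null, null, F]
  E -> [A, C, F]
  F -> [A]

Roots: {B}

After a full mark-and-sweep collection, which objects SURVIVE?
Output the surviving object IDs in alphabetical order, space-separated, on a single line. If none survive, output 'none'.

Roots: B
Mark B: refs=null D null, marked=B
Mark D: refs=null null F, marked=B D
Mark F: refs=A, marked=B D F
Mark A: refs=D null, marked=A B D F
Unmarked (collected): C E

Answer: A B D F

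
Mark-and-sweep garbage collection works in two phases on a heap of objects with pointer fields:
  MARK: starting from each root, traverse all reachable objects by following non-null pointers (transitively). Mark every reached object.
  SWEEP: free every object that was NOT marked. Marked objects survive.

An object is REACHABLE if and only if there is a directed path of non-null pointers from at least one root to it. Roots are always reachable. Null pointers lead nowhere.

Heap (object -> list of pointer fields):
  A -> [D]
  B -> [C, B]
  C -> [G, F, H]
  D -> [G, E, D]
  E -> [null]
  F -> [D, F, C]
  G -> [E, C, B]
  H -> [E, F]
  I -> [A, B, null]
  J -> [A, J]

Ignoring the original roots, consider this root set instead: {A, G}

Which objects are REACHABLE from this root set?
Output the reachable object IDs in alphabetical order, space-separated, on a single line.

Answer: A B C D E F G H

Derivation:
Roots: A G
Mark A: refs=D, marked=A
Mark G: refs=E C B, marked=A G
Mark D: refs=G E D, marked=A D G
Mark E: refs=null, marked=A D E G
Mark C: refs=G F H, marked=A C D E G
Mark B: refs=C B, marked=A B C D E G
Mark F: refs=D F C, marked=A B C D E F G
Mark H: refs=E F, marked=A B C D E F G H
Unmarked (collected): I J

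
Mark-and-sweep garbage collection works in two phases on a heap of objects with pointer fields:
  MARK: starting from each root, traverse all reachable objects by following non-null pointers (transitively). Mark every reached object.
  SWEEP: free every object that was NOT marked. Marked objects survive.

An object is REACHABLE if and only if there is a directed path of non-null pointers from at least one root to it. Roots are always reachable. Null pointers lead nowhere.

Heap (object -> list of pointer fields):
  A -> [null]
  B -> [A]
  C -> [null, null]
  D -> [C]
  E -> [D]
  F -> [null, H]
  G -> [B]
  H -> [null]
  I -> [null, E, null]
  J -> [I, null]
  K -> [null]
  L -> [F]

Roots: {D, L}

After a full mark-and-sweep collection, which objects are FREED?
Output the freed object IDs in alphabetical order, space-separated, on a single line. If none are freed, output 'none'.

Roots: D L
Mark D: refs=C, marked=D
Mark L: refs=F, marked=D L
Mark C: refs=null null, marked=C D L
Mark F: refs=null H, marked=C D F L
Mark H: refs=null, marked=C D F H L
Unmarked (collected): A B E G I J K

Answer: A B E G I J K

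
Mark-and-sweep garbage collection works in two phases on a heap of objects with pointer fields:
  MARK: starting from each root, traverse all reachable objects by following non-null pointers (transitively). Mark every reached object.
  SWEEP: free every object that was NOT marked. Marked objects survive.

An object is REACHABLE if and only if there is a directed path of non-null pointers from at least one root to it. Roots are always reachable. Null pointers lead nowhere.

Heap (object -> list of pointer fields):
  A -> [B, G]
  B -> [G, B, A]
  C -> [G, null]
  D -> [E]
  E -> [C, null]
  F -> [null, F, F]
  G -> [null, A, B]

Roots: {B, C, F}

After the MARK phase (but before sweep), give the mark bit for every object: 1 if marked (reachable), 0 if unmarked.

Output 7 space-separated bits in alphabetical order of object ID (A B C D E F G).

Roots: B C F
Mark B: refs=G B A, marked=B
Mark C: refs=G null, marked=B C
Mark F: refs=null F F, marked=B C F
Mark G: refs=null A B, marked=B C F G
Mark A: refs=B G, marked=A B C F G
Unmarked (collected): D E

Answer: 1 1 1 0 0 1 1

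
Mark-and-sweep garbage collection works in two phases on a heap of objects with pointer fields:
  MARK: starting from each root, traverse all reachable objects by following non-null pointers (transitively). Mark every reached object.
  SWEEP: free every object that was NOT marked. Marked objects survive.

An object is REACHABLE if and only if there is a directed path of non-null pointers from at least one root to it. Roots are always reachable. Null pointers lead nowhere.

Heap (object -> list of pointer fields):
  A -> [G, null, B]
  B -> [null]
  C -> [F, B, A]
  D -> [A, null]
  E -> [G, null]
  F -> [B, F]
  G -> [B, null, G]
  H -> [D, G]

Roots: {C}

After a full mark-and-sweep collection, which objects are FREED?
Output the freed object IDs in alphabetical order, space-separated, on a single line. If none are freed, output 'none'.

Answer: D E H

Derivation:
Roots: C
Mark C: refs=F B A, marked=C
Mark F: refs=B F, marked=C F
Mark B: refs=null, marked=B C F
Mark A: refs=G null B, marked=A B C F
Mark G: refs=B null G, marked=A B C F G
Unmarked (collected): D E H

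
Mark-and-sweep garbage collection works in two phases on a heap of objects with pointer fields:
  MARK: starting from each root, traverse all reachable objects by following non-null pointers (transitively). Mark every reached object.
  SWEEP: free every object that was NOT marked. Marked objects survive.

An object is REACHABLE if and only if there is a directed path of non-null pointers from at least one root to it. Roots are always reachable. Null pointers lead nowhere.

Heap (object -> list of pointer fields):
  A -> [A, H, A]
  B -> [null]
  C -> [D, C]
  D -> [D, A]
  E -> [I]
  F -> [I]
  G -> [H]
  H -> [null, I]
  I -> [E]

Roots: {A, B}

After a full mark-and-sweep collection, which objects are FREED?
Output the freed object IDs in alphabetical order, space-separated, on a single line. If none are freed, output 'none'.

Roots: A B
Mark A: refs=A H A, marked=A
Mark B: refs=null, marked=A B
Mark H: refs=null I, marked=A B H
Mark I: refs=E, marked=A B H I
Mark E: refs=I, marked=A B E H I
Unmarked (collected): C D F G

Answer: C D F G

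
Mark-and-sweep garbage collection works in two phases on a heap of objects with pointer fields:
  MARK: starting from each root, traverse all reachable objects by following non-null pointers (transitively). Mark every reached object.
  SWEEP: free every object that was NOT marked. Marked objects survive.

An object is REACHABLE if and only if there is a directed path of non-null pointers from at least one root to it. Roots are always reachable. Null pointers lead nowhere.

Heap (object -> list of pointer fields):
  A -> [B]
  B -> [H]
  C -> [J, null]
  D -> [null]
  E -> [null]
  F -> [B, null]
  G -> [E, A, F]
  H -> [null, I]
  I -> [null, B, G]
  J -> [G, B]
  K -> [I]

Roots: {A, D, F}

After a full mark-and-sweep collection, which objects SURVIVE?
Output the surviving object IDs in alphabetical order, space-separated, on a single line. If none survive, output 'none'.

Roots: A D F
Mark A: refs=B, marked=A
Mark D: refs=null, marked=A D
Mark F: refs=B null, marked=A D F
Mark B: refs=H, marked=A B D F
Mark H: refs=null I, marked=A B D F H
Mark I: refs=null B G, marked=A B D F H I
Mark G: refs=E A F, marked=A B D F G H I
Mark E: refs=null, marked=A B D E F G H I
Unmarked (collected): C J K

Answer: A B D E F G H I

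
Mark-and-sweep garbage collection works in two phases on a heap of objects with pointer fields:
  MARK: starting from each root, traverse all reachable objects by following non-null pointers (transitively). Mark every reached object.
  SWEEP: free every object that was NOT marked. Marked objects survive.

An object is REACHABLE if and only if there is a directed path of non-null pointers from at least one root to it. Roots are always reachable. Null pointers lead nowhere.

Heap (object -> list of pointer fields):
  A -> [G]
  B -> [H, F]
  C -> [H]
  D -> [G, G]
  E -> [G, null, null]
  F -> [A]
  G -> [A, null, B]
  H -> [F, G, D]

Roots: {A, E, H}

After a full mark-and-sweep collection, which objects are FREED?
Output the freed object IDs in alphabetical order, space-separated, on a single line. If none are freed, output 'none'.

Answer: C

Derivation:
Roots: A E H
Mark A: refs=G, marked=A
Mark E: refs=G null null, marked=A E
Mark H: refs=F G D, marked=A E H
Mark G: refs=A null B, marked=A E G H
Mark F: refs=A, marked=A E F G H
Mark D: refs=G G, marked=A D E F G H
Mark B: refs=H F, marked=A B D E F G H
Unmarked (collected): C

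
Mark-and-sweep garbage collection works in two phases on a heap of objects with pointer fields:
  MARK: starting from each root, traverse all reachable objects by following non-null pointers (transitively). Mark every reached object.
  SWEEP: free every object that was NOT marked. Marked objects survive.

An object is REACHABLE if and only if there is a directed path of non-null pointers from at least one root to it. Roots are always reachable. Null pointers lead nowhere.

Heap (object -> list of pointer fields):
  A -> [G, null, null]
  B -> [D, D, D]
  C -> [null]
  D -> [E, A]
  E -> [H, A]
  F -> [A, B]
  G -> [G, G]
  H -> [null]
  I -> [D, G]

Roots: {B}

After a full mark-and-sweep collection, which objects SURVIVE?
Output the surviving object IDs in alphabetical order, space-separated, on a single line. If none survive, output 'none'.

Roots: B
Mark B: refs=D D D, marked=B
Mark D: refs=E A, marked=B D
Mark E: refs=H A, marked=B D E
Mark A: refs=G null null, marked=A B D E
Mark H: refs=null, marked=A B D E H
Mark G: refs=G G, marked=A B D E G H
Unmarked (collected): C F I

Answer: A B D E G H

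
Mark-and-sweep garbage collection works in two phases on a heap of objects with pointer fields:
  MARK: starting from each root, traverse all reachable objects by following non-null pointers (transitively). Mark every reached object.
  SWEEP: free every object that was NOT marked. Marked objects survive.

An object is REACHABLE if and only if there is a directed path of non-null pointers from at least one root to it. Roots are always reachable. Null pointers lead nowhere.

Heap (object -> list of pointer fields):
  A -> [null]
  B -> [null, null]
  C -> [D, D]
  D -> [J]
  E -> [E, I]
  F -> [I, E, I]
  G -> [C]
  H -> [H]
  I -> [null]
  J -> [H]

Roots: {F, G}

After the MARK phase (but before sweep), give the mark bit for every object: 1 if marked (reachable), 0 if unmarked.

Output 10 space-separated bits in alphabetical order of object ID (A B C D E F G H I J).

Roots: F G
Mark F: refs=I E I, marked=F
Mark G: refs=C, marked=F G
Mark I: refs=null, marked=F G I
Mark E: refs=E I, marked=E F G I
Mark C: refs=D D, marked=C E F G I
Mark D: refs=J, marked=C D E F G I
Mark J: refs=H, marked=C D E F G I J
Mark H: refs=H, marked=C D E F G H I J
Unmarked (collected): A B

Answer: 0 0 1 1 1 1 1 1 1 1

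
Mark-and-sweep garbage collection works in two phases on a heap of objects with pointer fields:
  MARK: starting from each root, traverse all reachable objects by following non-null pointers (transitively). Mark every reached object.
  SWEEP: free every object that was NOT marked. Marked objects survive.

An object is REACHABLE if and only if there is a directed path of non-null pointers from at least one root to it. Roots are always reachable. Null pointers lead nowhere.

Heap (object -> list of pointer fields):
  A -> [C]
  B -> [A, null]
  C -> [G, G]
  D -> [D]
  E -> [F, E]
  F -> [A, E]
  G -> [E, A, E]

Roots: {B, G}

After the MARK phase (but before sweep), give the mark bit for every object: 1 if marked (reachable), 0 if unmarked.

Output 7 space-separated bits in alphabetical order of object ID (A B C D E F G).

Answer: 1 1 1 0 1 1 1

Derivation:
Roots: B G
Mark B: refs=A null, marked=B
Mark G: refs=E A E, marked=B G
Mark A: refs=C, marked=A B G
Mark E: refs=F E, marked=A B E G
Mark C: refs=G G, marked=A B C E G
Mark F: refs=A E, marked=A B C E F G
Unmarked (collected): D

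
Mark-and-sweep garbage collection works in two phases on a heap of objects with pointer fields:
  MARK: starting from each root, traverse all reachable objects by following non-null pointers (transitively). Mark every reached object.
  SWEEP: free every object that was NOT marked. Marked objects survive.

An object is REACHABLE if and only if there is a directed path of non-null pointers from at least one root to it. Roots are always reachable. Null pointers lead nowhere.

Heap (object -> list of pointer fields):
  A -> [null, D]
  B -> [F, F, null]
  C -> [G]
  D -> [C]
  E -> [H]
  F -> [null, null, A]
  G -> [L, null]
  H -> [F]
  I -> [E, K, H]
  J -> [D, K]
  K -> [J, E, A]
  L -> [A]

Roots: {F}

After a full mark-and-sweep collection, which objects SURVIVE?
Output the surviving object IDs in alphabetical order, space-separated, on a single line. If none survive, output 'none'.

Roots: F
Mark F: refs=null null A, marked=F
Mark A: refs=null D, marked=A F
Mark D: refs=C, marked=A D F
Mark C: refs=G, marked=A C D F
Mark G: refs=L null, marked=A C D F G
Mark L: refs=A, marked=A C D F G L
Unmarked (collected): B E H I J K

Answer: A C D F G L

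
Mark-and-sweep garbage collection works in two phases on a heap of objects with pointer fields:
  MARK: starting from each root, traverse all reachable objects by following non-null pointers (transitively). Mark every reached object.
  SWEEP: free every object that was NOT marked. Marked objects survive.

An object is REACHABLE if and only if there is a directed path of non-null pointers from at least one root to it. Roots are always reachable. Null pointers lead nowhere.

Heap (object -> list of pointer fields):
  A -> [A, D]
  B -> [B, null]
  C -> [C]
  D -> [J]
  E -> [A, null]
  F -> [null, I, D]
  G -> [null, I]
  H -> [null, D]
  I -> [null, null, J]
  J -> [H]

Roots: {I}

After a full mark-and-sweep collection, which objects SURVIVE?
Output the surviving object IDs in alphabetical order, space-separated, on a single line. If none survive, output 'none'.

Roots: I
Mark I: refs=null null J, marked=I
Mark J: refs=H, marked=I J
Mark H: refs=null D, marked=H I J
Mark D: refs=J, marked=D H I J
Unmarked (collected): A B C E F G

Answer: D H I J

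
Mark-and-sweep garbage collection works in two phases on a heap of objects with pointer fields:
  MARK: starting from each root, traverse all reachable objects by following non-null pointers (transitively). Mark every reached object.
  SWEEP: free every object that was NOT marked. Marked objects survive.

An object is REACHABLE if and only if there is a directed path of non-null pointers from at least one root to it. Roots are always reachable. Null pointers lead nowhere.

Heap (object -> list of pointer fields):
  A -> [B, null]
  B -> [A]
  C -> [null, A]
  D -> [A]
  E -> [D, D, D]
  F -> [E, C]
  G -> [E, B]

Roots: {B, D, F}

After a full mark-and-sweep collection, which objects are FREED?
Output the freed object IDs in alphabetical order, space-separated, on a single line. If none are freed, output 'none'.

Roots: B D F
Mark B: refs=A, marked=B
Mark D: refs=A, marked=B D
Mark F: refs=E C, marked=B D F
Mark A: refs=B null, marked=A B D F
Mark E: refs=D D D, marked=A B D E F
Mark C: refs=null A, marked=A B C D E F
Unmarked (collected): G

Answer: G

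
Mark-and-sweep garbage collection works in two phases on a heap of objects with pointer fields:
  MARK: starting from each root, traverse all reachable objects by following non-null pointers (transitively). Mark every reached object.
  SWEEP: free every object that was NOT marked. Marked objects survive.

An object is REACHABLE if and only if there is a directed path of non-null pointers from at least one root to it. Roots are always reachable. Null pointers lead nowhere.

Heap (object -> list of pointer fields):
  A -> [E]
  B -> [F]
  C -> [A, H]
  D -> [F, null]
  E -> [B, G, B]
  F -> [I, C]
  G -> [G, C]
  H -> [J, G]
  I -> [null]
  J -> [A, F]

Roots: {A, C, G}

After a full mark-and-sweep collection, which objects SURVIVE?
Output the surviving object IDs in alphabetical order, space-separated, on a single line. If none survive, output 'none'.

Answer: A B C E F G H I J

Derivation:
Roots: A C G
Mark A: refs=E, marked=A
Mark C: refs=A H, marked=A C
Mark G: refs=G C, marked=A C G
Mark E: refs=B G B, marked=A C E G
Mark H: refs=J G, marked=A C E G H
Mark B: refs=F, marked=A B C E G H
Mark J: refs=A F, marked=A B C E G H J
Mark F: refs=I C, marked=A B C E F G H J
Mark I: refs=null, marked=A B C E F G H I J
Unmarked (collected): D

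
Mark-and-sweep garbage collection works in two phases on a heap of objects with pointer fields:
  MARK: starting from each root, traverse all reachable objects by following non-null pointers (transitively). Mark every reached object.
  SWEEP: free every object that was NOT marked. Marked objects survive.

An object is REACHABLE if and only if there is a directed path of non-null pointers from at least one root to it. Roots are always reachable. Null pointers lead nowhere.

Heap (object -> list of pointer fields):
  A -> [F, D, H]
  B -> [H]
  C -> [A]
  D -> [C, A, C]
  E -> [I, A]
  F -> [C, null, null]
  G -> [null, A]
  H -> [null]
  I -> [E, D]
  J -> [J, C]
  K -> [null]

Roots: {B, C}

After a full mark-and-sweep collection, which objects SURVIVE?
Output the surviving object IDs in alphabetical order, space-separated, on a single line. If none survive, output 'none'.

Answer: A B C D F H

Derivation:
Roots: B C
Mark B: refs=H, marked=B
Mark C: refs=A, marked=B C
Mark H: refs=null, marked=B C H
Mark A: refs=F D H, marked=A B C H
Mark F: refs=C null null, marked=A B C F H
Mark D: refs=C A C, marked=A B C D F H
Unmarked (collected): E G I J K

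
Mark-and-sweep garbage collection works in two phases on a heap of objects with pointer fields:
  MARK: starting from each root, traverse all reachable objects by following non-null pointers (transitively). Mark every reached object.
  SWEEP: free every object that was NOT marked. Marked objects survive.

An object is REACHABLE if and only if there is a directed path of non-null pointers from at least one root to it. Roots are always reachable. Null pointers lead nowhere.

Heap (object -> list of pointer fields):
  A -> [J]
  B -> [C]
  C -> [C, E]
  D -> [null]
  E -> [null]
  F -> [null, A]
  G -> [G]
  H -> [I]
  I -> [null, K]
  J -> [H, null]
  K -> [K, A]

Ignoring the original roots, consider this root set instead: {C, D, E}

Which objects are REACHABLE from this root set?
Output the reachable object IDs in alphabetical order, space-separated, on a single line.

Answer: C D E

Derivation:
Roots: C D E
Mark C: refs=C E, marked=C
Mark D: refs=null, marked=C D
Mark E: refs=null, marked=C D E
Unmarked (collected): A B F G H I J K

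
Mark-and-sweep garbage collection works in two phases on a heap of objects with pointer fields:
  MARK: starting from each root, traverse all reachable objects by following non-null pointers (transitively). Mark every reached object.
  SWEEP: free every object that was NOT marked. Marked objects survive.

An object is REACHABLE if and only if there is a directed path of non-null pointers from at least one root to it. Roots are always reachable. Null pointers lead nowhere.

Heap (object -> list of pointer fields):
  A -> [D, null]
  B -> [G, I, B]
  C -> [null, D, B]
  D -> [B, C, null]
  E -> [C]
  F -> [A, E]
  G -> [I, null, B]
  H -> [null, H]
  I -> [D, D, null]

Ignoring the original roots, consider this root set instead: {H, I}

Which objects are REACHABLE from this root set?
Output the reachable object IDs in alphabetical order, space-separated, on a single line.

Roots: H I
Mark H: refs=null H, marked=H
Mark I: refs=D D null, marked=H I
Mark D: refs=B C null, marked=D H I
Mark B: refs=G I B, marked=B D H I
Mark C: refs=null D B, marked=B C D H I
Mark G: refs=I null B, marked=B C D G H I
Unmarked (collected): A E F

Answer: B C D G H I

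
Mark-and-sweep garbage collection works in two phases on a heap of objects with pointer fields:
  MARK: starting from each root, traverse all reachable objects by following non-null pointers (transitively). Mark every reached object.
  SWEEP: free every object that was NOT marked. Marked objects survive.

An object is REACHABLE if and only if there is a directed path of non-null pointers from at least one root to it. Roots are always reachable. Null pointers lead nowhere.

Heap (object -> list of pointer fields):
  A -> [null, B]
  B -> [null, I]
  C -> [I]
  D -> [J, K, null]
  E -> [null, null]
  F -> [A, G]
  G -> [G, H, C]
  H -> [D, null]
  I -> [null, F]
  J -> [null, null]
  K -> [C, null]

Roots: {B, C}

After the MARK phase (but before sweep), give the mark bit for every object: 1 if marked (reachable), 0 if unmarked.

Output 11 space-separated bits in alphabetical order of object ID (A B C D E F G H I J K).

Roots: B C
Mark B: refs=null I, marked=B
Mark C: refs=I, marked=B C
Mark I: refs=null F, marked=B C I
Mark F: refs=A G, marked=B C F I
Mark A: refs=null B, marked=A B C F I
Mark G: refs=G H C, marked=A B C F G I
Mark H: refs=D null, marked=A B C F G H I
Mark D: refs=J K null, marked=A B C D F G H I
Mark J: refs=null null, marked=A B C D F G H I J
Mark K: refs=C null, marked=A B C D F G H I J K
Unmarked (collected): E

Answer: 1 1 1 1 0 1 1 1 1 1 1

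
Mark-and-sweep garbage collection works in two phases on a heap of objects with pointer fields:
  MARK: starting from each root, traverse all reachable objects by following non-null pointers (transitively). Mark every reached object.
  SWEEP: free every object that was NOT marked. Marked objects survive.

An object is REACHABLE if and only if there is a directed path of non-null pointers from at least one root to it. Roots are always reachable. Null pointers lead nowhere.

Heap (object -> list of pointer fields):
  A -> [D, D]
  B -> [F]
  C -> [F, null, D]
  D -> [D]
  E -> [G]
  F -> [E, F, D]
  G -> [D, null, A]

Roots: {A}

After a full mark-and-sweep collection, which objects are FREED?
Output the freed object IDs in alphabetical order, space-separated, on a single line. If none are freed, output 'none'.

Roots: A
Mark A: refs=D D, marked=A
Mark D: refs=D, marked=A D
Unmarked (collected): B C E F G

Answer: B C E F G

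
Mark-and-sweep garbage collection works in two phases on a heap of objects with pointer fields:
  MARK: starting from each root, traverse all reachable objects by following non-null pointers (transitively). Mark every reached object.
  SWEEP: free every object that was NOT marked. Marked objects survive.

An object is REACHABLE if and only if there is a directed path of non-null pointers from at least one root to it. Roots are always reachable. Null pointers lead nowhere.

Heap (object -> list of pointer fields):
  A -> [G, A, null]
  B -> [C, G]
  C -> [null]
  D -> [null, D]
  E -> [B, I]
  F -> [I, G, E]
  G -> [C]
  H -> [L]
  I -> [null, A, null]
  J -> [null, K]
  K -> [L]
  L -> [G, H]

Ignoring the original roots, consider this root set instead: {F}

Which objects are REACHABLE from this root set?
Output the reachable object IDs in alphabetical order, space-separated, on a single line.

Roots: F
Mark F: refs=I G E, marked=F
Mark I: refs=null A null, marked=F I
Mark G: refs=C, marked=F G I
Mark E: refs=B I, marked=E F G I
Mark A: refs=G A null, marked=A E F G I
Mark C: refs=null, marked=A C E F G I
Mark B: refs=C G, marked=A B C E F G I
Unmarked (collected): D H J K L

Answer: A B C E F G I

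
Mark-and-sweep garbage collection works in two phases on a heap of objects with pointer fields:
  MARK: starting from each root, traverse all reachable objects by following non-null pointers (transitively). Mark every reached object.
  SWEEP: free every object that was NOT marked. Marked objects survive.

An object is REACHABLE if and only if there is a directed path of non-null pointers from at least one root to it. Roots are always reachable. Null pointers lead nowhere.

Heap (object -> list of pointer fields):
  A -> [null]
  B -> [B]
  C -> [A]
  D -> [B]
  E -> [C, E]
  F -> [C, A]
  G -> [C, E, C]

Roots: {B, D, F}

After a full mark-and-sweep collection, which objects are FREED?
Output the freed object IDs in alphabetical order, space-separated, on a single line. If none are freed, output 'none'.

Roots: B D F
Mark B: refs=B, marked=B
Mark D: refs=B, marked=B D
Mark F: refs=C A, marked=B D F
Mark C: refs=A, marked=B C D F
Mark A: refs=null, marked=A B C D F
Unmarked (collected): E G

Answer: E G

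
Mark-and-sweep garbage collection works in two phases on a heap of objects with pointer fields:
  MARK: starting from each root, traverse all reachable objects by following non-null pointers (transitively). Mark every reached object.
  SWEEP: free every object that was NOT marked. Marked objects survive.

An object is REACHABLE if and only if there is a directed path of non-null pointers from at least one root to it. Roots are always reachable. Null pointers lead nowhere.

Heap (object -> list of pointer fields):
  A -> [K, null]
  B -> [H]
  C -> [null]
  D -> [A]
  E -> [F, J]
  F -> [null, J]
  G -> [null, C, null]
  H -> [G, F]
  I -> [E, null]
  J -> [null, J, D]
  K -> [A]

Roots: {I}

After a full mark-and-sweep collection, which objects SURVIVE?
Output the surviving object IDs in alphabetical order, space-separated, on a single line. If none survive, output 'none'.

Answer: A D E F I J K

Derivation:
Roots: I
Mark I: refs=E null, marked=I
Mark E: refs=F J, marked=E I
Mark F: refs=null J, marked=E F I
Mark J: refs=null J D, marked=E F I J
Mark D: refs=A, marked=D E F I J
Mark A: refs=K null, marked=A D E F I J
Mark K: refs=A, marked=A D E F I J K
Unmarked (collected): B C G H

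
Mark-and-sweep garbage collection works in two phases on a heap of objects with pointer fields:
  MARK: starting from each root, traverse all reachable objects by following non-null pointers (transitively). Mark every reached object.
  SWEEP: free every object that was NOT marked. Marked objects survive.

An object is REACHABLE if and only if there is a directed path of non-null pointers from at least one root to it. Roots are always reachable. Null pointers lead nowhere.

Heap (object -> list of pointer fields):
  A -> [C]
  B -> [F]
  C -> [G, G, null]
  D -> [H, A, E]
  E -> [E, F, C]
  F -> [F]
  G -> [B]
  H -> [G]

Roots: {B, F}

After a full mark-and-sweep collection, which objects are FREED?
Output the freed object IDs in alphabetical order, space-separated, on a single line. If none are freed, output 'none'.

Roots: B F
Mark B: refs=F, marked=B
Mark F: refs=F, marked=B F
Unmarked (collected): A C D E G H

Answer: A C D E G H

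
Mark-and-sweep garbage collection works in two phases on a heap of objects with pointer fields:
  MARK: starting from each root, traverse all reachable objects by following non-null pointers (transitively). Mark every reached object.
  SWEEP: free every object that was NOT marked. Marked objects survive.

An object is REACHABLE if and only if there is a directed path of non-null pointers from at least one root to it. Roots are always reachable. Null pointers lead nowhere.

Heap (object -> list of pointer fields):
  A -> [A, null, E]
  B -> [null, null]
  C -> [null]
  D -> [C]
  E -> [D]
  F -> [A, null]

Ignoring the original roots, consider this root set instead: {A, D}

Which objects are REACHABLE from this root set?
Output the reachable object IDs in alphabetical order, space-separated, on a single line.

Answer: A C D E

Derivation:
Roots: A D
Mark A: refs=A null E, marked=A
Mark D: refs=C, marked=A D
Mark E: refs=D, marked=A D E
Mark C: refs=null, marked=A C D E
Unmarked (collected): B F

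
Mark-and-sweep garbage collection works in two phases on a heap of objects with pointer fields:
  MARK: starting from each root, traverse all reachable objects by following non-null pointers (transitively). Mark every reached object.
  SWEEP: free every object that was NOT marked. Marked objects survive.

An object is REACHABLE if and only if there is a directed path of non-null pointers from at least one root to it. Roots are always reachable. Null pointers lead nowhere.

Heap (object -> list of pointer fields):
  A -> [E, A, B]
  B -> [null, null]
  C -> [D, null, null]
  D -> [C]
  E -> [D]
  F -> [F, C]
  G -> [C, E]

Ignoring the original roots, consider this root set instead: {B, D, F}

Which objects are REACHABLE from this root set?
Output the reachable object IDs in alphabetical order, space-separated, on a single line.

Answer: B C D F

Derivation:
Roots: B D F
Mark B: refs=null null, marked=B
Mark D: refs=C, marked=B D
Mark F: refs=F C, marked=B D F
Mark C: refs=D null null, marked=B C D F
Unmarked (collected): A E G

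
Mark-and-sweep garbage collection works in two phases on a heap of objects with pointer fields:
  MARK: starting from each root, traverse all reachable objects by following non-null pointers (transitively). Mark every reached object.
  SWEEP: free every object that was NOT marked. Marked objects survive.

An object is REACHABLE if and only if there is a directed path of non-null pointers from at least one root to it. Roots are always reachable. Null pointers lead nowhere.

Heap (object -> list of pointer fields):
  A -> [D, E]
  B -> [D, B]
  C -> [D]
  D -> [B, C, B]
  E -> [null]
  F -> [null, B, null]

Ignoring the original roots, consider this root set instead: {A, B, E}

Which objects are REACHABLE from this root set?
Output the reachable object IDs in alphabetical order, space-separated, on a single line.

Answer: A B C D E

Derivation:
Roots: A B E
Mark A: refs=D E, marked=A
Mark B: refs=D B, marked=A B
Mark E: refs=null, marked=A B E
Mark D: refs=B C B, marked=A B D E
Mark C: refs=D, marked=A B C D E
Unmarked (collected): F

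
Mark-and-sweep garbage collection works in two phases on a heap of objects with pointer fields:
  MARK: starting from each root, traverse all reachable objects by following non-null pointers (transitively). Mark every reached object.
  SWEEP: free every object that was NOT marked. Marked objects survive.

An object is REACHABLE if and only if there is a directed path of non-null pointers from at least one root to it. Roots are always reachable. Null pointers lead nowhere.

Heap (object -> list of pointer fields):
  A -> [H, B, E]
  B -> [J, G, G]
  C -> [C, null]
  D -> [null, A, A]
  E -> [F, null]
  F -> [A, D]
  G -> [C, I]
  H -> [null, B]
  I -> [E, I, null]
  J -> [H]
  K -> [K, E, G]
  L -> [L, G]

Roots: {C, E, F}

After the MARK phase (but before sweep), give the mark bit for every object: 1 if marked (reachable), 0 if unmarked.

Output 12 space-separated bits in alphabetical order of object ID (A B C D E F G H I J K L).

Answer: 1 1 1 1 1 1 1 1 1 1 0 0

Derivation:
Roots: C E F
Mark C: refs=C null, marked=C
Mark E: refs=F null, marked=C E
Mark F: refs=A D, marked=C E F
Mark A: refs=H B E, marked=A C E F
Mark D: refs=null A A, marked=A C D E F
Mark H: refs=null B, marked=A C D E F H
Mark B: refs=J G G, marked=A B C D E F H
Mark J: refs=H, marked=A B C D E F H J
Mark G: refs=C I, marked=A B C D E F G H J
Mark I: refs=E I null, marked=A B C D E F G H I J
Unmarked (collected): K L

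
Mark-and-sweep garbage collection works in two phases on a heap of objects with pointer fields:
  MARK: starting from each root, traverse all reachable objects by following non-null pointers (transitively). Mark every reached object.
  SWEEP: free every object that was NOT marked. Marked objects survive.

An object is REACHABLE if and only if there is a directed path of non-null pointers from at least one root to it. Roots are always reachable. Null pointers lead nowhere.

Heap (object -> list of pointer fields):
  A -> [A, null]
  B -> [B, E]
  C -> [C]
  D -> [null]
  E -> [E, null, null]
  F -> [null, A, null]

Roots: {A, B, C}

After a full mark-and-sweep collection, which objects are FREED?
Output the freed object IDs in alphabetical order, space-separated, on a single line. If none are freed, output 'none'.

Answer: D F

Derivation:
Roots: A B C
Mark A: refs=A null, marked=A
Mark B: refs=B E, marked=A B
Mark C: refs=C, marked=A B C
Mark E: refs=E null null, marked=A B C E
Unmarked (collected): D F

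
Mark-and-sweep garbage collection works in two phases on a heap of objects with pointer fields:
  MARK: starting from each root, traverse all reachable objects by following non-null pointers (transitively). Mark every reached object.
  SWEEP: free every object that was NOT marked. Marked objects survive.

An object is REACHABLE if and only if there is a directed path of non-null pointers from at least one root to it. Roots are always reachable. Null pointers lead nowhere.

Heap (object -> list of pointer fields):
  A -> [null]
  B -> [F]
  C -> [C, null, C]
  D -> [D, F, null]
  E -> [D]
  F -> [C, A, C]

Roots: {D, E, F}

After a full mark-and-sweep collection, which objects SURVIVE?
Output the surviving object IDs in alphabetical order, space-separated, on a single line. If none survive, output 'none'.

Answer: A C D E F

Derivation:
Roots: D E F
Mark D: refs=D F null, marked=D
Mark E: refs=D, marked=D E
Mark F: refs=C A C, marked=D E F
Mark C: refs=C null C, marked=C D E F
Mark A: refs=null, marked=A C D E F
Unmarked (collected): B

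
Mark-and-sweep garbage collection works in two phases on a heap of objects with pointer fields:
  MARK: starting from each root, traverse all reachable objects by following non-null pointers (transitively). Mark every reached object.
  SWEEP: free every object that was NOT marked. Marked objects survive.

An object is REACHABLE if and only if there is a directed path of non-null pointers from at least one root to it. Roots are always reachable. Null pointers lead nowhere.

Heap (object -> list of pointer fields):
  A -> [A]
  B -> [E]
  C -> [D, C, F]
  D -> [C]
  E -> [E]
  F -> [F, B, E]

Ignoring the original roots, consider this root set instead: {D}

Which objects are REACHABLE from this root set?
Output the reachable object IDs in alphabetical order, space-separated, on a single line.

Roots: D
Mark D: refs=C, marked=D
Mark C: refs=D C F, marked=C D
Mark F: refs=F B E, marked=C D F
Mark B: refs=E, marked=B C D F
Mark E: refs=E, marked=B C D E F
Unmarked (collected): A

Answer: B C D E F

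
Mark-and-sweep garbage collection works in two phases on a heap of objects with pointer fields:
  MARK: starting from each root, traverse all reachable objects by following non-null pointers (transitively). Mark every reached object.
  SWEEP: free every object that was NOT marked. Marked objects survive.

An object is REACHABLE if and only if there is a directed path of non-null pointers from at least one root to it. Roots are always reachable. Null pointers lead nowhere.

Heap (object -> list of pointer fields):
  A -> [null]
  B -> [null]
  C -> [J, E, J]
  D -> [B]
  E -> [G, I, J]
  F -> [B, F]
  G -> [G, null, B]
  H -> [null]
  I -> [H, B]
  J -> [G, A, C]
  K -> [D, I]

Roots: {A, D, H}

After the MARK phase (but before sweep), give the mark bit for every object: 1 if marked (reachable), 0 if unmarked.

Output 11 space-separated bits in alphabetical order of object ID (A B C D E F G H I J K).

Answer: 1 1 0 1 0 0 0 1 0 0 0

Derivation:
Roots: A D H
Mark A: refs=null, marked=A
Mark D: refs=B, marked=A D
Mark H: refs=null, marked=A D H
Mark B: refs=null, marked=A B D H
Unmarked (collected): C E F G I J K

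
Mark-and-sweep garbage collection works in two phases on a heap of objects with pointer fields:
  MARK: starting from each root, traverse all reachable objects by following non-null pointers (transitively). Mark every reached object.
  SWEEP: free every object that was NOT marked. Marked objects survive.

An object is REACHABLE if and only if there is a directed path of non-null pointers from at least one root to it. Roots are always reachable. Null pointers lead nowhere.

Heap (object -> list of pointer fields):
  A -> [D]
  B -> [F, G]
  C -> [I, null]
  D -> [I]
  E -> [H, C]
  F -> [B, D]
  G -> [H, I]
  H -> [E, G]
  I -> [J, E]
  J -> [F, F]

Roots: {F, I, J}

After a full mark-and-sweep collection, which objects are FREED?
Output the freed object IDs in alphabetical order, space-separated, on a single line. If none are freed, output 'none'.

Answer: A

Derivation:
Roots: F I J
Mark F: refs=B D, marked=F
Mark I: refs=J E, marked=F I
Mark J: refs=F F, marked=F I J
Mark B: refs=F G, marked=B F I J
Mark D: refs=I, marked=B D F I J
Mark E: refs=H C, marked=B D E F I J
Mark G: refs=H I, marked=B D E F G I J
Mark H: refs=E G, marked=B D E F G H I J
Mark C: refs=I null, marked=B C D E F G H I J
Unmarked (collected): A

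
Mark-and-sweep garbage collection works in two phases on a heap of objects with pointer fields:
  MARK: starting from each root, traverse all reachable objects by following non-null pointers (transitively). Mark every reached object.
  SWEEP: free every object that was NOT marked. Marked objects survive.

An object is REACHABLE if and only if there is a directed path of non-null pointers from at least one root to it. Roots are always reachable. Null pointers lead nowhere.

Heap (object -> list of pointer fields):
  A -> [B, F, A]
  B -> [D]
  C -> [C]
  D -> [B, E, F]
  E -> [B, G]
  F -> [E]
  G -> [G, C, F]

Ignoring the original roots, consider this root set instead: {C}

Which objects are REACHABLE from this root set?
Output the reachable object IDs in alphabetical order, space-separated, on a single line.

Roots: C
Mark C: refs=C, marked=C
Unmarked (collected): A B D E F G

Answer: C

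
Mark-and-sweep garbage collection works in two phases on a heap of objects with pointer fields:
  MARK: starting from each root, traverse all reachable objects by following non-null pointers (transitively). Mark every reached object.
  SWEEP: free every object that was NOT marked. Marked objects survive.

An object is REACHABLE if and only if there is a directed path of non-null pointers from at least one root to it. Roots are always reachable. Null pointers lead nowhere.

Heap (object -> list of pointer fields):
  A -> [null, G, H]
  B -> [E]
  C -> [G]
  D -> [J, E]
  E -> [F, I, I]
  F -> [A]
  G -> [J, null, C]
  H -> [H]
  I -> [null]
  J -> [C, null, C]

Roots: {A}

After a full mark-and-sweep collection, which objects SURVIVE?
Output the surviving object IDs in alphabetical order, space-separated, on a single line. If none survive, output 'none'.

Answer: A C G H J

Derivation:
Roots: A
Mark A: refs=null G H, marked=A
Mark G: refs=J null C, marked=A G
Mark H: refs=H, marked=A G H
Mark J: refs=C null C, marked=A G H J
Mark C: refs=G, marked=A C G H J
Unmarked (collected): B D E F I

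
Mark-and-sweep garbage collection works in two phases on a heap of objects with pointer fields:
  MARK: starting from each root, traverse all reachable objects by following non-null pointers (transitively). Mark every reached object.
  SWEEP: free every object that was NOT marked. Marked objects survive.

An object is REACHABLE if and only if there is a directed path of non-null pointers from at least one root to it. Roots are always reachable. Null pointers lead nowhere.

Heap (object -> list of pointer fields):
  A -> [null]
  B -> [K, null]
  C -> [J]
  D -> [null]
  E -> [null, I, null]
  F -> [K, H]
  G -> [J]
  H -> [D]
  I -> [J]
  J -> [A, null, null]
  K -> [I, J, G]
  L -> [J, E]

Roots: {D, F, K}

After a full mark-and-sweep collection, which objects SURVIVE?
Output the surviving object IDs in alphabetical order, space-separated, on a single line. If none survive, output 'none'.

Roots: D F K
Mark D: refs=null, marked=D
Mark F: refs=K H, marked=D F
Mark K: refs=I J G, marked=D F K
Mark H: refs=D, marked=D F H K
Mark I: refs=J, marked=D F H I K
Mark J: refs=A null null, marked=D F H I J K
Mark G: refs=J, marked=D F G H I J K
Mark A: refs=null, marked=A D F G H I J K
Unmarked (collected): B C E L

Answer: A D F G H I J K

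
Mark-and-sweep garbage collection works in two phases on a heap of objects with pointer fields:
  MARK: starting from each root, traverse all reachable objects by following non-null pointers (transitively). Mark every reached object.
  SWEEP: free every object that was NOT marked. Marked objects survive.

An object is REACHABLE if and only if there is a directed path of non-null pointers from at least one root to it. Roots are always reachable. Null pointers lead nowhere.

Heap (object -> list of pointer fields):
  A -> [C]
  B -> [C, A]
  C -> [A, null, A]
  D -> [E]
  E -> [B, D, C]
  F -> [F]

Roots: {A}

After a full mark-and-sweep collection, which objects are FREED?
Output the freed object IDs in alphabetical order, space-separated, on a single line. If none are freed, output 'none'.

Answer: B D E F

Derivation:
Roots: A
Mark A: refs=C, marked=A
Mark C: refs=A null A, marked=A C
Unmarked (collected): B D E F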